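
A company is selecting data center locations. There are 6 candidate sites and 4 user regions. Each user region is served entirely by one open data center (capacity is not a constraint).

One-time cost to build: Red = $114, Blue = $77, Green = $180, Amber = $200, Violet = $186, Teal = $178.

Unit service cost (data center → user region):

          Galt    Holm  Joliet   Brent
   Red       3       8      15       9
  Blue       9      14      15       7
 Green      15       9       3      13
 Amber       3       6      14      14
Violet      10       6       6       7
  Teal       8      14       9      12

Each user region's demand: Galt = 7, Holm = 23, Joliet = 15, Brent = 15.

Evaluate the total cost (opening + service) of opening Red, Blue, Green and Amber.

Each user region is assigned to its cheapest site among the open ones.
{Red, Blue, Green, Amber}: Galt→Red 3·7=21, Holm→Amber 6·23=138, Joliet→Green 3·15=45, Brent→Blue 7·15=105. Service 309; fixed 571; total 880.

Total cost: 880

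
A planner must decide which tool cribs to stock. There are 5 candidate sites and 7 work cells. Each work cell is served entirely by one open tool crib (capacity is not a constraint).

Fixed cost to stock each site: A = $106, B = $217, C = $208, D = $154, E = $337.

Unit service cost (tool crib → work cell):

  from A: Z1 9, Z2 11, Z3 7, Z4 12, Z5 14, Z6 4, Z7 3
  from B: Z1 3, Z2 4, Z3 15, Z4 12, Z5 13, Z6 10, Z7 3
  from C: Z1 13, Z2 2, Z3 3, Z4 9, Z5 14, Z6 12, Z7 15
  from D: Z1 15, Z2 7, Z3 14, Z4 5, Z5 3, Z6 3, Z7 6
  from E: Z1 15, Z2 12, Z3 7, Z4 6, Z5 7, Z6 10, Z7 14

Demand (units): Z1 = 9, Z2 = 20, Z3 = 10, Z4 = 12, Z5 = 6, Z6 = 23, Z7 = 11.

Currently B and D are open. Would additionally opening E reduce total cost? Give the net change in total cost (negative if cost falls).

No — net change +267 (cost rises by 267).

Current service cost with {B, D}: 427.
Adding E: each work cell re-picks its cheapest; new service cost 357, saving 70.
Extra fixed cost: 337. Net change = 337 − 70 = 267.
(Totals: 798 → 1065.)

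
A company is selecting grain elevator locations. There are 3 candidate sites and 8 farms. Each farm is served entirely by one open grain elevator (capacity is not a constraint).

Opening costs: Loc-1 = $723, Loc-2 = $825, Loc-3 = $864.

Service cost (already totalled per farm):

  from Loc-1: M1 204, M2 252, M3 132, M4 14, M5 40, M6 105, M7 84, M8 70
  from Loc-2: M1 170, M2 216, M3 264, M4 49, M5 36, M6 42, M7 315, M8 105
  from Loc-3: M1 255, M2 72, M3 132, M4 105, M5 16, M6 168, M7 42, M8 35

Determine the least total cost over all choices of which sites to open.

Minimum total cost: 1624

For any fixed open set, each farm goes to its cheapest open site; total = fixed + service.
{Loc-1}: M1→Loc-1 204, M2→Loc-1 252, M3→Loc-1 132, M4→Loc-1 14, M5→Loc-1 40, M6→Loc-1 105, M7→Loc-1 84, M8→Loc-1 70. Service 901; fixed 723; total 1624.
{Loc-3}: service 825 + fixed 864 = 1689
{Loc-2}: service 1197 + fixed 825 = 2022
{Loc-1, Loc-2, Loc-3}: service 523 + fixed 2412 = 2935
No other subset beats 1624.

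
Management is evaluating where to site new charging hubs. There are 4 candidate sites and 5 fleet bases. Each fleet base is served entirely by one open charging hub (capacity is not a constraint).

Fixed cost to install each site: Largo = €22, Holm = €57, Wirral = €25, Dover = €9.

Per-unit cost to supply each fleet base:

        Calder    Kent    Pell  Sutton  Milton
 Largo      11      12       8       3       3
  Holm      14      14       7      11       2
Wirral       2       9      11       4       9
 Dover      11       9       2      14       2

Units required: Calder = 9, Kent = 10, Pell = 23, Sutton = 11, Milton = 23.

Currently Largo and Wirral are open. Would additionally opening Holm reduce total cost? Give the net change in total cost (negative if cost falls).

No — net change +11 (cost rises by 11).

Current service cost with {Largo, Wirral}: 394.
Adding Holm: each fleet base re-picks its cheapest; new service cost 348, saving 46.
Extra fixed cost: 57. Net change = 57 − 46 = 11.
(Totals: 441 → 452.)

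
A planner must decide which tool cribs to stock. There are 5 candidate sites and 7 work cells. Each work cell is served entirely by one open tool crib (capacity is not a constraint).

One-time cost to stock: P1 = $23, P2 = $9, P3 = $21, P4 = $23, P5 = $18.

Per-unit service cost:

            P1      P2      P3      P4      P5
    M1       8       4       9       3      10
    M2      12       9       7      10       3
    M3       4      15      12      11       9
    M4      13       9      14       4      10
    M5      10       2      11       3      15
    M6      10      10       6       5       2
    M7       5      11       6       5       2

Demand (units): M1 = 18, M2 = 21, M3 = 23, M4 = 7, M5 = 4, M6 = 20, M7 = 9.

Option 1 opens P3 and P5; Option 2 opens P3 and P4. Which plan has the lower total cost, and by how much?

Option 1 is cheaper by 40.

Option 1: {P3, P5}: M1→P3 9·18=162, M2→P5 3·21=63, M3→P5 9·23=207, M4→P5 10·7=70, M5→P3 11·4=44, M6→P5 2·20=40, M7→P5 2·9=18. Service 604; fixed 39; total 643.
Option 2: {P3, P4}: M1→P4 3·18=54, M2→P3 7·21=147, M3→P4 11·23=253, M4→P4 4·7=28, M5→P4 3·4=12, M6→P4 5·20=100, M7→P4 5·9=45. Service 639; fixed 44; total 683.
Difference: |643 − 683| = 40.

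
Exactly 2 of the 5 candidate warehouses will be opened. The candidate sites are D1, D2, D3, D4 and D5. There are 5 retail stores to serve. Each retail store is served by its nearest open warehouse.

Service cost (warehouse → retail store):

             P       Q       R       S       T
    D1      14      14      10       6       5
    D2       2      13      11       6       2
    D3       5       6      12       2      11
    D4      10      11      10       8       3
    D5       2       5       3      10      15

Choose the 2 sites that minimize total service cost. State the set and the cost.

With exactly 2 open, each retail store uses its cheapest among the chosen.
{D2, D5}: P→D2 2, Q→D5 5, R→D5 3, S→D2 6, T→D2 2. Service cost 18.
{D1, D5}: service cost 21
{D4, D5}: service cost 21
Among all 10 size-2 choices, {D2, D5} is lowest.

Choose D2 and D5; total service cost 18.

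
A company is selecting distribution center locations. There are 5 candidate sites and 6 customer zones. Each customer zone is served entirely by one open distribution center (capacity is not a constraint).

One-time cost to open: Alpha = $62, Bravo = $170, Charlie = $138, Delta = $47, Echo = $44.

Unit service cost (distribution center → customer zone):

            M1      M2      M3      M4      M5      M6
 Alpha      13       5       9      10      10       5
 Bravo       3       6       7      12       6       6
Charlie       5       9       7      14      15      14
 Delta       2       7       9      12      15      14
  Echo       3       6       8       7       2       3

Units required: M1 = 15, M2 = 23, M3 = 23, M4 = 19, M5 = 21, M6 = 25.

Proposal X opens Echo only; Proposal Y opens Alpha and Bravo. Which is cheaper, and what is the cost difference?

Proposal X: {Echo}: M1→Echo 3·15=45, M2→Echo 6·23=138, M3→Echo 8·23=184, M4→Echo 7·19=133, M5→Echo 2·21=42, M6→Echo 3·25=75. Service 617; fixed 44; total 661.
Proposal Y: {Alpha, Bravo}: M1→Bravo 3·15=45, M2→Alpha 5·23=115, M3→Bravo 7·23=161, M4→Alpha 10·19=190, M5→Bravo 6·21=126, M6→Alpha 5·25=125. Service 762; fixed 232; total 994.
Difference: |661 − 994| = 333.

Proposal X is cheaper by 333.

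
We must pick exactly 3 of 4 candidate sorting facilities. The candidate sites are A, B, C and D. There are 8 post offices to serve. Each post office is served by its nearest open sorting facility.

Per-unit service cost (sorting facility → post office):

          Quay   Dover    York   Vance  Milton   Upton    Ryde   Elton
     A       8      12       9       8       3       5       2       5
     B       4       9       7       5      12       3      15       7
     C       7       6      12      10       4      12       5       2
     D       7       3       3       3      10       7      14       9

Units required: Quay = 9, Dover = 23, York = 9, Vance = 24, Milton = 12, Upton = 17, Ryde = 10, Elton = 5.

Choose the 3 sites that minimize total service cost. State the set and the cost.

With exactly 3 open, each post office uses its cheapest among the chosen.
{A, B, D}: Quay→B 4·9=36, Dover→D 3·23=69, York→D 3·9=27, Vance→D 3·24=72, Milton→A 3·12=36, Upton→B 3·17=51, Ryde→A 2·10=20, Elton→A 5·5=25. Service cost 336.
{B, C, D}: service cost 363
{A, C, D}: service cost 382
Among all 4 size-3 choices, {A, B, D} is lowest.

Choose A, B and D; total service cost 336.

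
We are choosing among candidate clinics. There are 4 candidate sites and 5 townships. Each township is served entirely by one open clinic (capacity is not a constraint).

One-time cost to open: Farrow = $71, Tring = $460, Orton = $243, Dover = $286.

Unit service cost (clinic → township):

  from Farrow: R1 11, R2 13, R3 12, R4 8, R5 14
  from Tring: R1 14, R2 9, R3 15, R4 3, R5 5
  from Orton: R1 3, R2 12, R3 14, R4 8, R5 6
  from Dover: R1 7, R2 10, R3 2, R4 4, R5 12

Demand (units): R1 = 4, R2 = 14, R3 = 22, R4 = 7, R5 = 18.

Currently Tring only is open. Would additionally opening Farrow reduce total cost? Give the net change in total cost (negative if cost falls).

Yes — net change −7 (cost falls by 7).

Current service cost with {Tring}: 623.
Adding Farrow: each township re-picks its cheapest; new service cost 545, saving 78.
Extra fixed cost: 71. Net change = 71 − 78 = -7.
(Totals: 1083 → 1076.)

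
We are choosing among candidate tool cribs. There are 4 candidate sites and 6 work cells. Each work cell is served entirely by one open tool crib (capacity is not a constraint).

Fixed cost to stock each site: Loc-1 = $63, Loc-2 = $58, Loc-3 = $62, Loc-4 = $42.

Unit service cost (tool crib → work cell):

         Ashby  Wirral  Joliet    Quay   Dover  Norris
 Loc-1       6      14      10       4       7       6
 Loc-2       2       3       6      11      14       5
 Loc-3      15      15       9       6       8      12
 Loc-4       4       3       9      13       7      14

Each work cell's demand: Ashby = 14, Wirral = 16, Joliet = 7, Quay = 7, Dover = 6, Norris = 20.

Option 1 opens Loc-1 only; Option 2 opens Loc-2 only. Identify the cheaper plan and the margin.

Option 1: {Loc-1}: Ashby→Loc-1 6·14=84, Wirral→Loc-1 14·16=224, Joliet→Loc-1 10·7=70, Quay→Loc-1 4·7=28, Dover→Loc-1 7·6=42, Norris→Loc-1 6·20=120. Service 568; fixed 63; total 631.
Option 2: {Loc-2}: Ashby→Loc-2 2·14=28, Wirral→Loc-2 3·16=48, Joliet→Loc-2 6·7=42, Quay→Loc-2 11·7=77, Dover→Loc-2 14·6=84, Norris→Loc-2 5·20=100. Service 379; fixed 58; total 437.
Difference: |631 − 437| = 194.

Option 2 is cheaper by 194.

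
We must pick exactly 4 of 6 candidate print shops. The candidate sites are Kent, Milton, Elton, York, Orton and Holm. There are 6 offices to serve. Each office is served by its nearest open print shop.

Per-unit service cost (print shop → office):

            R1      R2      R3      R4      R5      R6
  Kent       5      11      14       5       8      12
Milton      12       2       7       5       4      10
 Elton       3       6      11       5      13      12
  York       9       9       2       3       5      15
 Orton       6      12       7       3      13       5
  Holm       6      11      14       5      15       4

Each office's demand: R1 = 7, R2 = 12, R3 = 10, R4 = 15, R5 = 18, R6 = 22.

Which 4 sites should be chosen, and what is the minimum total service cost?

With exactly 4 open, each office uses its cheapest among the chosen.
{Milton, Elton, York, Holm}: R1→Elton 3·7=21, R2→Milton 2·12=24, R3→York 2·10=20, R4→York 3·15=45, R5→Milton 4·18=72, R6→Holm 4·22=88. Service cost 270.
{Kent, Milton, York, Holm}: service cost 284
{Milton, York, Orton, Holm}: service cost 291
Among all 15 size-4 choices, {Milton, Elton, York, Holm} is lowest.

Choose Milton, Elton, York and Holm; total service cost 270.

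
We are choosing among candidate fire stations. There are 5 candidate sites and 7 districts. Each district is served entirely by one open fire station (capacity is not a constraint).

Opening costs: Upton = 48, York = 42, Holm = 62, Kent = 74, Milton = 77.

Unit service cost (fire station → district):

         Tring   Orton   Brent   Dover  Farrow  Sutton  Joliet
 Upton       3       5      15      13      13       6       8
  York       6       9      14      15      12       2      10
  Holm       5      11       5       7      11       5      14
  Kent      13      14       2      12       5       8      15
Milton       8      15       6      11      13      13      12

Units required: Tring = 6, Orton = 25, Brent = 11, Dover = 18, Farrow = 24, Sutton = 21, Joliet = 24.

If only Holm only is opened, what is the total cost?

Each district is assigned to its cheapest site among the open ones.
{Holm}: Tring→Holm 5·6=30, Orton→Holm 11·25=275, Brent→Holm 5·11=55, Dover→Holm 7·18=126, Farrow→Holm 11·24=264, Sutton→Holm 5·21=105, Joliet→Holm 14·24=336. Service 1191; fixed 62; total 1253.

Total cost: 1253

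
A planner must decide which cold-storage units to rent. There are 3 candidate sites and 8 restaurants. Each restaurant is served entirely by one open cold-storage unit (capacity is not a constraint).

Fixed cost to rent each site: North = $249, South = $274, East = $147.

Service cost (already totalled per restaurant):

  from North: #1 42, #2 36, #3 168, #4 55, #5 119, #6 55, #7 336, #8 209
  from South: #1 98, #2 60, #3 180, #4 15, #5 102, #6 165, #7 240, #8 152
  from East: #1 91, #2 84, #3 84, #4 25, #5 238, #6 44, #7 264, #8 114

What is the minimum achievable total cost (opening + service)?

Minimum total cost: 1091

For any fixed open set, each restaurant goes to its cheapest open site; total = fixed + service.
{East}: #1→East 91, #2→East 84, #3→East 84, #4→East 25, #5→East 238, #6→East 44, #7→East 264, #8→East 114. Service 944; fixed 147; total 1091.
{North, East}: service 728 + fixed 396 = 1124
{South, East}: service 750 + fixed 421 = 1171
{North, South, East}: service 677 + fixed 670 = 1347
No other subset beats 1091.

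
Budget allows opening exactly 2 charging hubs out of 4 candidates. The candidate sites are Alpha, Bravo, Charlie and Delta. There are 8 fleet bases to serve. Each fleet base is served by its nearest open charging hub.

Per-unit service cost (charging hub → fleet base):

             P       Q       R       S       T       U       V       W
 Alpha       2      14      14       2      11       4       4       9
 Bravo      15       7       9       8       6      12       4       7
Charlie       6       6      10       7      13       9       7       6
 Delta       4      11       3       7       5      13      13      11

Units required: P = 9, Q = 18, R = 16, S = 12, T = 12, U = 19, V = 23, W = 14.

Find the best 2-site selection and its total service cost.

With exactly 2 open, each fleet base uses its cheapest among the chosen.
{Alpha, Delta}: P→Alpha 2·9=18, Q→Delta 11·18=198, R→Delta 3·16=48, S→Alpha 2·12=24, T→Delta 5·12=60, U→Alpha 4·19=76, V→Alpha 4·23=92, W→Alpha 9·14=126. Service cost 642.
{Alpha, Bravo}: service cost 650
{Alpha, Charlie}: service cost 694
Among all 6 size-2 choices, {Alpha, Delta} is lowest.

Choose Alpha and Delta; total service cost 642.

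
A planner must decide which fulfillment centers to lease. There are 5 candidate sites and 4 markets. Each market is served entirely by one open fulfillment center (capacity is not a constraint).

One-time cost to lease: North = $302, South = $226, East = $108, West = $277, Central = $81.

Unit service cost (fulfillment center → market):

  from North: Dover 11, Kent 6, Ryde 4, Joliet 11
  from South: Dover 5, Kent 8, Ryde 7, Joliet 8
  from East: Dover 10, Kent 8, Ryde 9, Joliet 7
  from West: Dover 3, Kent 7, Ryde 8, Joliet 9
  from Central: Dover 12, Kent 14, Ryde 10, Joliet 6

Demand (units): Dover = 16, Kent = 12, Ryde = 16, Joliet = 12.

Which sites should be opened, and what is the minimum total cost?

For any fixed open set, each market goes to its cheapest open site; total = fixed + service.
{East}: Dover→East 10·16=160, Kent→East 8·12=96, Ryde→East 9·16=144, Joliet→East 7·12=84. Service 484; fixed 108; total 592.
{South}: service 384 + fixed 226 = 610
{West}: service 368 + fixed 277 = 645
{North, South, East, West, Central}: Dover→West 3·16=48, Kent→North 6·12=72, Ryde→North 4·16=64, Joliet→Central 6·12=72. Service 256; fixed 994; total 1250.
No other subset beats 592.

Open East only; minimum total cost 592.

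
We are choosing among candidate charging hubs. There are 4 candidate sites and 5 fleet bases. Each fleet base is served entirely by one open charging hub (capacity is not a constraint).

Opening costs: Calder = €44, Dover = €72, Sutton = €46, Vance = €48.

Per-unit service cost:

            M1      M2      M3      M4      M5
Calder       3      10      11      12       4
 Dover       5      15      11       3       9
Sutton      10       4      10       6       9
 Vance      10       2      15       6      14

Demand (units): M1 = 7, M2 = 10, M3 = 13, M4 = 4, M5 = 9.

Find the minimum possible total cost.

Minimum total cost: 336

For any fixed open set, each fleet base goes to its cheapest open site; total = fixed + service.
{Calder, Vance}: M1→Calder 3·7=21, M2→Vance 2·10=20, M3→Calder 11·13=143, M4→Vance 6·4=24, M5→Calder 4·9=36. Service 244; fixed 92; total 336.
{Calder, Sutton}: service 251 + fixed 90 = 341
{Calder, Sutton, Vance}: service 231 + fixed 138 = 369
{Calder, Dover, Sutton, Vance}: service 219 + fixed 210 = 429
No other subset beats 336.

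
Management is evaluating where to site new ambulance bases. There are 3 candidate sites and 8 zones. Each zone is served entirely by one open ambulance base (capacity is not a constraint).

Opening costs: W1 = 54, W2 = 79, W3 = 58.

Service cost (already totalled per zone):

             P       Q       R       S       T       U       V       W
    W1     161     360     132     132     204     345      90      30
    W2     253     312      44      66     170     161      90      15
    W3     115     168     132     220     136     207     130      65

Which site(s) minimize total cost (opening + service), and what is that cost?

Open W2 and W3; minimum total cost 932.

For any fixed open set, each zone goes to its cheapest open site; total = fixed + service.
{W2, W3}: P→W3 115, Q→W3 168, R→W2 44, S→W2 66, T→W3 136, U→W2 161, V→W2 90, W→W2 15. Service 795; fixed 137; total 932.
{W1, W2, W3}: service 795 + fixed 191 = 986
{W1, W3}: P→W3 115, Q→W3 168, R→W1 132, S→W1 132, T→W3 136, U→W3 207, V→W1 90, W→W1 30. Service 1010; fixed 112; total 1122.
{W1}: service 1454 + fixed 54 = 1508
(All 7 nonempty subsets were checked; W2 and W3 is lowest.)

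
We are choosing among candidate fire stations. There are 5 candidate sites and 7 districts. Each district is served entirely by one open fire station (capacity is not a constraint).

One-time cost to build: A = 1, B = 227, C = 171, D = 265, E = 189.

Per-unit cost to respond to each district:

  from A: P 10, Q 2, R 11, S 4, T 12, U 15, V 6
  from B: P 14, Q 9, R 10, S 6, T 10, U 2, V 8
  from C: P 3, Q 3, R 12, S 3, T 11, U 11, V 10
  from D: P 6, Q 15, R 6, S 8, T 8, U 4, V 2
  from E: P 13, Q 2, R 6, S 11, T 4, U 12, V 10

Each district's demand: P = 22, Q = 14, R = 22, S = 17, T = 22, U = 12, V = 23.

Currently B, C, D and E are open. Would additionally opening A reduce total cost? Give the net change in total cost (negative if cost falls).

No — net change +1 (cost rises by 1).

Current service cost with {B, C, D, E}: 435.
Adding A: each district re-picks its cheapest; new service cost 435, saving 0.
Extra fixed cost: 1. Net change = 1 − 0 = 1.
(Totals: 1287 → 1288.)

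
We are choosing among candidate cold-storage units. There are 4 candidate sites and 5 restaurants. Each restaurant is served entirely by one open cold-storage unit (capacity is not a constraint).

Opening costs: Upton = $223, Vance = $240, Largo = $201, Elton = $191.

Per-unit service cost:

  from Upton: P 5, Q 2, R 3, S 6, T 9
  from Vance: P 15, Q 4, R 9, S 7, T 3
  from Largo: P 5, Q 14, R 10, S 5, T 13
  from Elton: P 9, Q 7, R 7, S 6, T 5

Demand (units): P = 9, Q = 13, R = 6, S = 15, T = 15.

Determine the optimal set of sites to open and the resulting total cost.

For any fixed open set, each restaurant goes to its cheapest open site; total = fixed + service.
{Upton}: P→Upton 5·9=45, Q→Upton 2·13=26, R→Upton 3·6=18, S→Upton 6·15=90, T→Upton 9·15=135. Service 314; fixed 223; total 537.
{Elton}: service 379 + fixed 191 = 570
{Vance}: service 391 + fixed 240 = 631
{Upton, Vance, Largo, Elton}: service 209 + fixed 855 = 1064
No other subset beats 537.

Open Upton only; minimum total cost 537.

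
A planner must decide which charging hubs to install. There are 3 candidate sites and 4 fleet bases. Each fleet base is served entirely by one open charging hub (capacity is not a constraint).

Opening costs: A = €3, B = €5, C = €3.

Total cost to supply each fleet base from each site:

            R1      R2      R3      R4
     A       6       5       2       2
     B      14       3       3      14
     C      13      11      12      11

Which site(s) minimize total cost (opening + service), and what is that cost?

Open A only; minimum total cost 18.

For any fixed open set, each fleet base goes to its cheapest open site; total = fixed + service.
{A}: R1→A 6, R2→A 5, R3→A 2, R4→A 2. Service 15; fixed 3; total 18.
{A, B}: service 13 + fixed 8 = 21
{A, C}: R1→A 6, R2→A 5, R3→A 2, R4→A 2. Service 15; fixed 6; total 21.
{A, B, C}: service 13 + fixed 11 = 24
No other subset beats 18.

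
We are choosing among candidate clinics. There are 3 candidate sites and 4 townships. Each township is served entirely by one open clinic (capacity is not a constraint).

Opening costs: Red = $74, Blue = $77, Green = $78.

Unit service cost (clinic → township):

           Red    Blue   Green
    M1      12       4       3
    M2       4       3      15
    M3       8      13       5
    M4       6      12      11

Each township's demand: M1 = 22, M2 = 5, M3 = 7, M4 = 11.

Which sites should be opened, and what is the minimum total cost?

For any fixed open set, each township goes to its cheapest open site; total = fixed + service.
{Red, Green}: M1→Green 3·22=66, M2→Red 4·5=20, M3→Green 5·7=35, M4→Red 6·11=66. Service 187; fixed 152; total 339.
{Green}: service 297 + fixed 78 = 375
{Red, Blue}: M1→Blue 4·22=88, M2→Blue 3·5=15, M3→Red 8·7=56, M4→Red 6·11=66. Service 225; fixed 151; total 376.
{Red, Blue, Green}: service 182 + fixed 229 = 411
No other subset beats 339.

Open Red and Green; minimum total cost 339.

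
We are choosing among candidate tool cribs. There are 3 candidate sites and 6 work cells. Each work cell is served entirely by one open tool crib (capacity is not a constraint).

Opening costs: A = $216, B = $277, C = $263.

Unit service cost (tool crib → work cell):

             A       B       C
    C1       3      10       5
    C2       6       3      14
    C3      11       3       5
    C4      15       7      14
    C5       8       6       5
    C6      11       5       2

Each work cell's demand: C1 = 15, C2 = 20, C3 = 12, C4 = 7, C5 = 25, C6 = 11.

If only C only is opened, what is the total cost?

Total cost: 923

Each work cell is assigned to its cheapest site among the open ones.
{C}: C1→C 5·15=75, C2→C 14·20=280, C3→C 5·12=60, C4→C 14·7=98, C5→C 5·25=125, C6→C 2·11=22. Service 660; fixed 263; total 923.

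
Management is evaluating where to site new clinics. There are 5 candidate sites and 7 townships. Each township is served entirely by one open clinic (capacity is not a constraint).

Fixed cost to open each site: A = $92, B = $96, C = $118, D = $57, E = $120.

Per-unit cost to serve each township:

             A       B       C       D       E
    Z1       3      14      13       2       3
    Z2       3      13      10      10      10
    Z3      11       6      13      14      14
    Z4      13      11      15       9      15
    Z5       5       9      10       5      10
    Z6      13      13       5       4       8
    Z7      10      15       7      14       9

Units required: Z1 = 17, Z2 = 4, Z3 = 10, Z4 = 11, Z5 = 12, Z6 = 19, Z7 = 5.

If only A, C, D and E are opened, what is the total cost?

Total cost: 813

Each township is assigned to its cheapest site among the open ones.
{A, C, D, E}: Z1→D 2·17=34, Z2→A 3·4=12, Z3→A 11·10=110, Z4→D 9·11=99, Z5→A 5·12=60, Z6→D 4·19=76, Z7→C 7·5=35. Service 426; fixed 387; total 813.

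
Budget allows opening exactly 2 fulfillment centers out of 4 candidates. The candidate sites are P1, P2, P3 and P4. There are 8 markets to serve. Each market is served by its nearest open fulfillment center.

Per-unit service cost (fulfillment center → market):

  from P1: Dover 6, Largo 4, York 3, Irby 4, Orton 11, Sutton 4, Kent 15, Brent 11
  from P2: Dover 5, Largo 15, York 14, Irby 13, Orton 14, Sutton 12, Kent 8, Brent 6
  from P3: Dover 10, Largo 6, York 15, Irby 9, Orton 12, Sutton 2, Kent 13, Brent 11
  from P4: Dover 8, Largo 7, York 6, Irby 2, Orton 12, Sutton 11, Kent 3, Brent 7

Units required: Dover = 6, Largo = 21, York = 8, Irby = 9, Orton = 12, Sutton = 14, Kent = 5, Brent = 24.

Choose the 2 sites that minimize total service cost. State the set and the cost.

Choose P1 and P4; total service cost 533.

With exactly 2 open, each market uses its cheapest among the chosen.
{P1, P4}: Dover→P1 6·6=36, Largo→P1 4·21=84, York→P1 3·8=24, Irby→P4 2·9=18, Orton→P1 11·12=132, Sutton→P1 4·14=56, Kent→P4 3·5=15, Brent→P4 7·24=168. Service cost 533.
{P1, P2}: service cost 546
{P3, P4}: service cost 595
Among all 6 size-2 choices, {P1, P4} is lowest.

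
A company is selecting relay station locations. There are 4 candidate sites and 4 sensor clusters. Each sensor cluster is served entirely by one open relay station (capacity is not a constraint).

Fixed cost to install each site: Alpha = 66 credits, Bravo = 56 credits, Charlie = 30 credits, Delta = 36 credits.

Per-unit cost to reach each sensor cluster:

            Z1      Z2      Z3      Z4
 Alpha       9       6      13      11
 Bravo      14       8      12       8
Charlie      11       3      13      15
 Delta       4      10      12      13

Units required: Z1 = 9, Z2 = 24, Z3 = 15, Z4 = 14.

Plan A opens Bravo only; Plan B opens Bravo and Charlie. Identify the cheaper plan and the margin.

Plan B is cheaper by 117.

Plan A: {Bravo}: Z1→Bravo 14·9=126, Z2→Bravo 8·24=192, Z3→Bravo 12·15=180, Z4→Bravo 8·14=112. Service 610; fixed 56; total 666.
Plan B: {Bravo, Charlie}: Z1→Charlie 11·9=99, Z2→Charlie 3·24=72, Z3→Bravo 12·15=180, Z4→Bravo 8·14=112. Service 463; fixed 86; total 549.
Difference: |666 − 549| = 117.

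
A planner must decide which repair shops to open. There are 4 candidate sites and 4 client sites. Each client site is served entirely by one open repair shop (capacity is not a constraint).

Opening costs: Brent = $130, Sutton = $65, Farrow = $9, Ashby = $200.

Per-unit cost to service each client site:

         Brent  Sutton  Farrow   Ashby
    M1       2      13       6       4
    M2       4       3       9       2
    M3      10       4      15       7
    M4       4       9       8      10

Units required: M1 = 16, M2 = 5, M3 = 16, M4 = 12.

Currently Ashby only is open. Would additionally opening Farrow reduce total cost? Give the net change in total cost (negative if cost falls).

Current service cost with {Ashby}: 306.
Adding Farrow: each client site re-picks its cheapest; new service cost 282, saving 24.
Extra fixed cost: 9. Net change = 9 − 24 = -15.
(Totals: 506 → 491.)

Yes — net change −15 (cost falls by 15).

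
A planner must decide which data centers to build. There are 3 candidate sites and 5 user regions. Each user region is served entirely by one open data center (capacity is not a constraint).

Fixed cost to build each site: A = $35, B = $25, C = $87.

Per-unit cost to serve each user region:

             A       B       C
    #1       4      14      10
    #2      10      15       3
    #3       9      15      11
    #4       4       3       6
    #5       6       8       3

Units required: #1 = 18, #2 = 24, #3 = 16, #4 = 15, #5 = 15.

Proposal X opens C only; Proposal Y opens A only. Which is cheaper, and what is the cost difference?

Proposal X: {C}: #1→C 10·18=180, #2→C 3·24=72, #3→C 11·16=176, #4→C 6·15=90, #5→C 3·15=45. Service 563; fixed 87; total 650.
Proposal Y: {A}: #1→A 4·18=72, #2→A 10·24=240, #3→A 9·16=144, #4→A 4·15=60, #5→A 6·15=90. Service 606; fixed 35; total 641.
Difference: |650 − 641| = 9.

Proposal Y is cheaper by 9.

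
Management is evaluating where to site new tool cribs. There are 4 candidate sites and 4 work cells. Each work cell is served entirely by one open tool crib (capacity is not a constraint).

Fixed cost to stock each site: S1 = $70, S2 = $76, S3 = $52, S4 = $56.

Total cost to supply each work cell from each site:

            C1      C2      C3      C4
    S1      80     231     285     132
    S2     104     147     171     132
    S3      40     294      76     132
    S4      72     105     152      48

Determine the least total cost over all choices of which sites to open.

For any fixed open set, each work cell goes to its cheapest open site; total = fixed + service.
{S3, S4}: C1→S3 40, C2→S4 105, C3→S3 76, C4→S4 48. Service 269; fixed 108; total 377.
{S4}: service 377 + fixed 56 = 433
{S1, S3, S4}: C1→S3 40, C2→S4 105, C3→S3 76, C4→S4 48. Service 269; fixed 178; total 447.
{S1, S2, S3, S4}: C1→S3 40, C2→S4 105, C3→S3 76, C4→S4 48. Service 269; fixed 254; total 523.
No other subset beats 377.

Minimum total cost: 377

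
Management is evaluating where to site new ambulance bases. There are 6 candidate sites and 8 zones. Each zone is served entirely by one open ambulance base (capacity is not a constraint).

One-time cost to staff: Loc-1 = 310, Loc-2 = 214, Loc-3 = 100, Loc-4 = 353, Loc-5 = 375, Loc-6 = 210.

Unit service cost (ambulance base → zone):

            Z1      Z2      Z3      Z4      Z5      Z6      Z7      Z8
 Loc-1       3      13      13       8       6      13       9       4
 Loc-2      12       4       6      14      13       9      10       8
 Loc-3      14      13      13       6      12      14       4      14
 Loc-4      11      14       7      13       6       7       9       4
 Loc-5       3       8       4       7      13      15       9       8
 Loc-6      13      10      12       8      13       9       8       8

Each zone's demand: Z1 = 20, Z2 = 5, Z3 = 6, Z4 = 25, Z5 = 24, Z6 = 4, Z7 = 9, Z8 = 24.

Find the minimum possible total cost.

For any fixed open set, each zone goes to its cheapest open site; total = fixed + service.
{Loc-1}: Z1→Loc-1 3·20=60, Z2→Loc-1 13·5=65, Z3→Loc-1 13·6=78, Z4→Loc-1 8·25=200, Z5→Loc-1 6·24=144, Z6→Loc-1 13·4=52, Z7→Loc-1 9·9=81, Z8→Loc-1 4·24=96. Service 776; fixed 310; total 1086.
{Loc-1, Loc-3}: service 681 + fixed 410 = 1091
{Loc-1, Loc-2}: Z1→Loc-1 3·20=60, Z2→Loc-2 4·5=20, Z3→Loc-2 6·6=36, Z4→Loc-1 8·25=200, Z5→Loc-1 6·24=144, Z6→Loc-2 9·4=36, Z7→Loc-1 9·9=81, Z8→Loc-1 4·24=96. Service 673; fixed 524; total 1197.
{Loc-1, Loc-2, Loc-3, Loc-4, Loc-5, Loc-6}: Z1→Loc-1 3·20=60, Z2→Loc-2 4·5=20, Z3→Loc-5 4·6=24, Z4→Loc-3 6·25=150, Z5→Loc-1 6·24=144, Z6→Loc-4 7·4=28, Z7→Loc-3 4·9=36, Z8→Loc-1 4·24=96. Service 558; fixed 1562; total 2120.
No other subset beats 1086.

Minimum total cost: 1086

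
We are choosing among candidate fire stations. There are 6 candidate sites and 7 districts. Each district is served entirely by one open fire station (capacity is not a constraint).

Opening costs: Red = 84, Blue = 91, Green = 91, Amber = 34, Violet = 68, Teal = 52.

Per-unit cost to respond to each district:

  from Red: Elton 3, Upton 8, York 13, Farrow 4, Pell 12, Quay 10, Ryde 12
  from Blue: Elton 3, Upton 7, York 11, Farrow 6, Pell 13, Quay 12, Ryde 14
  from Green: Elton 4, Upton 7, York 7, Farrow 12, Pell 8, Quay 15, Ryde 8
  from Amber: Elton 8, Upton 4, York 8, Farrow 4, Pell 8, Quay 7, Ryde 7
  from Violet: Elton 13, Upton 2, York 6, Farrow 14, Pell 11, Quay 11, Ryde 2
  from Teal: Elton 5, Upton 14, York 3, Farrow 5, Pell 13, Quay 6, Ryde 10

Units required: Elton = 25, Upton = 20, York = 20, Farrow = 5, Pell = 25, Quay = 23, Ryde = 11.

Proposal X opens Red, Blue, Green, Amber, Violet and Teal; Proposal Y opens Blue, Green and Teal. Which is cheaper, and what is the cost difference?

Proposal X: {Red, Blue, Green, Amber, Violet, Teal}: Elton→Red 3·25=75, Upton→Violet 2·20=40, York→Teal 3·20=60, Farrow→Red 4·5=20, Pell→Green 8·25=200, Quay→Teal 6·23=138, Ryde→Violet 2·11=22. Service 555; fixed 420; total 975.
Proposal Y: {Blue, Green, Teal}: Elton→Blue 3·25=75, Upton→Blue 7·20=140, York→Teal 3·20=60, Farrow→Teal 5·5=25, Pell→Green 8·25=200, Quay→Teal 6·23=138, Ryde→Green 8·11=88. Service 726; fixed 234; total 960.
Difference: |975 − 960| = 15.

Proposal Y is cheaper by 15.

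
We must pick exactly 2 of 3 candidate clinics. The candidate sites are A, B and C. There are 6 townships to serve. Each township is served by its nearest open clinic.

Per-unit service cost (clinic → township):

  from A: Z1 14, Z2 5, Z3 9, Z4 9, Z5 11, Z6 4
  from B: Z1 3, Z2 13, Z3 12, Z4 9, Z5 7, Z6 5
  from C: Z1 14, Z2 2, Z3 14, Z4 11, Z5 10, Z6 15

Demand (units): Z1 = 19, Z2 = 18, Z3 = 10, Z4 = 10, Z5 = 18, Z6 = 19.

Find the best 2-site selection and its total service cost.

With exactly 2 open, each township uses its cheapest among the chosen.
{B, C}: Z1→B 3·19=57, Z2→C 2·18=36, Z3→B 12·10=120, Z4→B 9·10=90, Z5→B 7·18=126, Z6→B 5·19=95. Service cost 524.
{A, B}: service cost 529
{A, C}: service cost 738
Among all 3 size-2 choices, {B, C} is lowest.

Choose B and C; total service cost 524.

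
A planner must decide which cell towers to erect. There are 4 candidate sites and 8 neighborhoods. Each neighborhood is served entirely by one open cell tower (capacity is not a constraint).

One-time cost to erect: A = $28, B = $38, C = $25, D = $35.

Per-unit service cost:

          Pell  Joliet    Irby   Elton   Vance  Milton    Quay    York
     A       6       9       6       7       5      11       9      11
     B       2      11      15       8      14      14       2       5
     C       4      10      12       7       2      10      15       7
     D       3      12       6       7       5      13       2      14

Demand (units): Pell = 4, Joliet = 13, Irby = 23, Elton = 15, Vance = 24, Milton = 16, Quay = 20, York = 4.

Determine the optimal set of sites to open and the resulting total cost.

Open C and D; minimum total cost 721.

For any fixed open set, each neighborhood goes to its cheapest open site; total = fixed + service.
{C, D}: Pell→D 3·4=12, Joliet→C 10·13=130, Irby→D 6·23=138, Elton→C 7·15=105, Vance→C 2·24=48, Milton→C 10·16=160, Quay→D 2·20=40, York→C 7·4=28. Service 661; fixed 60; total 721.
{A, B, C}: service 636 + fixed 91 = 727
{A, C, D}: service 648 + fixed 88 = 736
{A, B, C, D}: Pell→B 2·4=8, Joliet→A 9·13=117, Irby→A 6·23=138, Elton→A 7·15=105, Vance→C 2·24=48, Milton→C 10·16=160, Quay→B 2·20=40, York→B 5·4=20. Service 636; fixed 126; total 762.
No other subset beats 721.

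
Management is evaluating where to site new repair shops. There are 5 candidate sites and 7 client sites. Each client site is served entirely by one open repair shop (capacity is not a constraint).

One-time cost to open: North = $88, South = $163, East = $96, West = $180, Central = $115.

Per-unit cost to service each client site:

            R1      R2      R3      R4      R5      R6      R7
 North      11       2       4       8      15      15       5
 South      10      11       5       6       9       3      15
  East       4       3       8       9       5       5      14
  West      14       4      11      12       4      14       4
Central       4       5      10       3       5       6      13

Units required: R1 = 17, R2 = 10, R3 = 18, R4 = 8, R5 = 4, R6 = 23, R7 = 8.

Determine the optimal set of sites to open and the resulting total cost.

Open North and East; minimum total cost 583.

For any fixed open set, each client site goes to its cheapest open site; total = fixed + service.
{North, East}: R1→East 4·17=68, R2→North 2·10=20, R3→North 4·18=72, R4→North 8·8=64, R5→East 5·4=20, R6→East 5·23=115, R7→North 5·8=40. Service 399; fixed 184; total 583.
{North, Central}: R1→Central 4·17=68, R2→North 2·10=20, R3→North 4·18=72, R4→Central 3·8=24, R5→Central 5·4=20, R6→Central 6·23=138, R7→North 5·8=40. Service 382; fixed 203; total 585.
{East}: service 561 + fixed 96 = 657
{North, South, East, West, Central}: service 301 + fixed 642 = 943
No other subset beats 583.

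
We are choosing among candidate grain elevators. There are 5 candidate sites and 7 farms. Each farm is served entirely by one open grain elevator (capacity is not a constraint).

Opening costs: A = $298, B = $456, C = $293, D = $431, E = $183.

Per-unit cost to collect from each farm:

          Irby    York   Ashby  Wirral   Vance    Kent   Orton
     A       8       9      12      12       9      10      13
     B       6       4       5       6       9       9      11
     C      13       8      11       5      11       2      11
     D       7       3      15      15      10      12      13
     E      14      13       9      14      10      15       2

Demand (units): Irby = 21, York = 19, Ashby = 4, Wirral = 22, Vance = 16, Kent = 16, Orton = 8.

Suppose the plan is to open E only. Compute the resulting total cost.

Each farm is assigned to its cheapest site among the open ones.
{E}: Irby→E 14·21=294, York→E 13·19=247, Ashby→E 9·4=36, Wirral→E 14·22=308, Vance→E 10·16=160, Kent→E 15·16=240, Orton→E 2·8=16. Service 1301; fixed 183; total 1484.

Total cost: 1484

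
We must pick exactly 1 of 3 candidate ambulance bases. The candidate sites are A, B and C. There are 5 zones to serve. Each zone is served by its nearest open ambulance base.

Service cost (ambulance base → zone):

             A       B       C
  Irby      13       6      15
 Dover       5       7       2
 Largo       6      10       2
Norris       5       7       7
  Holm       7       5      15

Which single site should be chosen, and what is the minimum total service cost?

Choose B only; total service cost 35.

With exactly 1 open, each zone uses its cheapest among the chosen.
{B}: Irby→B 6, Dover→B 7, Largo→B 10, Norris→B 7, Holm→B 5. Service cost 35.
{A}: service cost 36
{C}: service cost 41
Among all 3 size-1 choices, {B} is lowest.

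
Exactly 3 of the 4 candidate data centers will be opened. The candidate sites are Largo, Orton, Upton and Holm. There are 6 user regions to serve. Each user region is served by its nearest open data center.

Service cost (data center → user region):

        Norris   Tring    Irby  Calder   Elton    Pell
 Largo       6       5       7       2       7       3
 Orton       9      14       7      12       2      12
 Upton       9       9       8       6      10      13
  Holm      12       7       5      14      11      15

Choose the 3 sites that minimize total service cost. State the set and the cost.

With exactly 3 open, each user region uses its cheapest among the chosen.
{Largo, Orton, Holm}: Norris→Largo 6, Tring→Largo 5, Irby→Holm 5, Calder→Largo 2, Elton→Orton 2, Pell→Largo 3. Service cost 23.
{Largo, Orton, Upton}: service cost 25
{Largo, Upton, Holm}: service cost 28
Among all 4 size-3 choices, {Largo, Orton, Holm} is lowest.

Choose Largo, Orton and Holm; total service cost 23.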